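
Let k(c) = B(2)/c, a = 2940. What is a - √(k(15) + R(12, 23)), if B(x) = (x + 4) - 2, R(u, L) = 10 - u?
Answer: 2940 - I*√390/15 ≈ 2940.0 - 1.3166*I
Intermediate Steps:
B(x) = 2 + x (B(x) = (4 + x) - 2 = 2 + x)
k(c) = 4/c (k(c) = (2 + 2)/c = 4/c)
a - √(k(15) + R(12, 23)) = 2940 - √(4/15 + (10 - 1*12)) = 2940 - √(4*(1/15) + (10 - 12)) = 2940 - √(4/15 - 2) = 2940 - √(-26/15) = 2940 - I*√390/15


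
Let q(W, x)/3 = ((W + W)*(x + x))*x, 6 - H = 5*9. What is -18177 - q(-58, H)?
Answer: 1040439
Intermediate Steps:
H = -39 (H = 6 - 5*9 = 6 - 1*45 = 6 - 45 = -39)
q(W, x) = 12*W*x² (q(W, x) = 3*(((W + W)*(x + x))*x) = 3*(((2*W)*(2*x))*x) = 3*((4*W*x)*x) = 3*(4*W*x²) = 12*W*x²)
-18177 - q(-58, H) = -18177 - 12*(-58)*(-39)² = -18177 - 12*(-58)*1521 = -18177 - 1*(-1058616) = -18177 + 1058616 = 1040439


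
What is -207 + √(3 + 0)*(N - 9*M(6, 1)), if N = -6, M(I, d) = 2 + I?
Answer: -207 - 78*√3 ≈ -342.10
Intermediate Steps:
-207 + √(3 + 0)*(N - 9*M(6, 1)) = -207 + √(3 + 0)*(-6 - 9*(2 + 6)) = -207 + √3*(-6 - 9*8) = -207 + √3*(-6 - 72) = -207 + √3*(-78) = -207 - 78*√3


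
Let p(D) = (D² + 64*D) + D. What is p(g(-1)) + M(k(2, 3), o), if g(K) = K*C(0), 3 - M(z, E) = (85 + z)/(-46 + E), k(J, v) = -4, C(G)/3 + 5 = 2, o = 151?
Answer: 23388/35 ≈ 668.23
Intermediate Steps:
C(G) = -9 (C(G) = -15 + 3*2 = -15 + 6 = -9)
M(z, E) = 3 - (85 + z)/(-46 + E)
g(K) = -9*K (g(K) = K*(-9) = -9*K)
p(D) = D² + 65*D
p(g(-1)) + M(k(2, 3), o) = (-9*(-1))*(65 - 9*(-1)) + (-223 - 1*(-4) + 3*151)/(-46 + 151) = 9*(65 + 9) + (-223 + 4 + 453)/105 = 9*74 + (1/105)*234 = 666 + 78/35 = 23388/35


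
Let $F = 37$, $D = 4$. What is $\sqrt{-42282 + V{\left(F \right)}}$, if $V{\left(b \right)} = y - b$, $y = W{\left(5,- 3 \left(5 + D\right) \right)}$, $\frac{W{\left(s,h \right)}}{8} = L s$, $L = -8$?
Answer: $i \sqrt{42639} \approx 206.49 i$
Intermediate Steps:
$W{\left(s,h \right)} = - 64 s$ ($W{\left(s,h \right)} = 8 \left(- 8 s\right) = - 64 s$)
$y = -320$ ($y = \left(-64\right) 5 = -320$)
$V{\left(b \right)} = -320 - b$
$\sqrt{-42282 + V{\left(F \right)}} = \sqrt{-42282 - 357} = \sqrt{-42639} = i \sqrt{42639}$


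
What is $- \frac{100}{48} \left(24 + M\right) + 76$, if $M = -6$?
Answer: $\frac{77}{2} \approx 38.5$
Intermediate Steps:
$- \frac{100}{48} \left(24 + M\right) + 76 = - \frac{100}{48} \left(24 - 6\right) + 76 = \left(-100\right) \frac{1}{48} \cdot 18 + 76 = \left(- \frac{25}{12}\right) 18 + 76 = - \frac{75}{2} + 76 = \frac{77}{2}$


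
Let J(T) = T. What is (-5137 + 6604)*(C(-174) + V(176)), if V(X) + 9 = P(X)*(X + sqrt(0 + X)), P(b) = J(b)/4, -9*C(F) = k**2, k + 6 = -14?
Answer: 11282045 + 258192*sqrt(11) ≈ 1.2138e+7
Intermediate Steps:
k = -20 (k = -6 - 14 = -20)
C(F) = -400/9 (C(F) = -1/9*(-20)**2 = -1/9*400 = -400/9)
P(b) = b/4
V(X) = -9 + X*(X + sqrt(X))/4 (V(X) = -9 + (X/4)*(X + sqrt(0 + X)) = -9 + (X/4)*(X + sqrt(X)) = -9 + X*(X + sqrt(X))/4)
(-5137 + 6604)*(C(-174) + V(176)) = (-5137 + 6604)*(-400/9 + (-9 + (1/4)*176**2 + 176**(3/2)/4)) = 1467*(-400/9 + (-9 + (1/4)*30976 + (704*sqrt(11))/4)) = 1467*(-400/9 + (-9 + 7744 + 176*sqrt(11))) = 1467*(-400/9 + (7735 + 176*sqrt(11))) = 1467*(69215/9 + 176*sqrt(11)) = 11282045 + 258192*sqrt(11)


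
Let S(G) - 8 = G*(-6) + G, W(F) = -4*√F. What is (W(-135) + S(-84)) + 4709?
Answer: 5137 - 12*I*√15 ≈ 5137.0 - 46.476*I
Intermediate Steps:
S(G) = 8 - 5*G (S(G) = 8 + (G*(-6) + G) = 8 + (-6*G + G) = 8 - 5*G)
(W(-135) + S(-84)) + 4709 = (-12*I*√15 + (8 - 5*(-84))) + 4709 = (-12*I*√15 + (8 + 420)) + 4709 = (-12*I*√15 + 428) + 4709 = (428 - 12*I*√15) + 4709 = 5137 - 12*I*√15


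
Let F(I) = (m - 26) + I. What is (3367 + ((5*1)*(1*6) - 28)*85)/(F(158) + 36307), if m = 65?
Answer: 131/1352 ≈ 0.096894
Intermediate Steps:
F(I) = 39 + I (F(I) = (65 - 26) + I = 39 + I)
(3367 + ((5*1)*(1*6) - 28)*85)/(F(158) + 36307) = (3367 + ((5*1)*(1*6) - 28)*85)/((39 + 158) + 36307) = (3367 + (5*6 - 28)*85)/(197 + 36307) = (3367 + (30 - 28)*85)/36504 = (3367 + 2*85)*(1/36504) = (3367 + 170)*(1/36504) = 3537*(1/36504) = 131/1352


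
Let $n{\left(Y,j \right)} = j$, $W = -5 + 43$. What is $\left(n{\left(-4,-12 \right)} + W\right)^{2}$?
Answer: $676$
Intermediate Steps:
$W = 38$
$\left(n{\left(-4,-12 \right)} + W\right)^{2} = \left(-12 + 38\right)^{2} = 26^{2} = 676$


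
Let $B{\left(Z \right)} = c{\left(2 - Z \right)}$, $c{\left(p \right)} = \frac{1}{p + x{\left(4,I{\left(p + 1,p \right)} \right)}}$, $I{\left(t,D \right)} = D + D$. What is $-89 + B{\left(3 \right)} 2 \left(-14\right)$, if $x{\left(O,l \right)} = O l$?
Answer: $- \frac{773}{9} \approx -85.889$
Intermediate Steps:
$I{\left(t,D \right)} = 2 D$
$c{\left(p \right)} = \frac{1}{9 p}$ ($c{\left(p \right)} = \frac{1}{p + 4 \cdot 2 p} = \frac{1}{p + 8 p} = \frac{1}{9 p}$)
$B{\left(Z \right)} = \frac{1}{9 \left(2 - Z\right)}$
$-89 + B{\left(3 \right)} 2 \left(-14\right) = -89 + \frac{1}{9 \left(2 - 3\right)} 2 \left(-14\right) = -89 + \frac{1}{9 \left(2 - 3\right)} \left(-28\right) = -89 + \frac{1}{9 \left(-1\right)} \left(-28\right) = -89 + \frac{1}{9} \left(-1\right) \left(-28\right) = -89 - - \frac{28}{9} = -89 + \frac{28}{9} = - \frac{773}{9}$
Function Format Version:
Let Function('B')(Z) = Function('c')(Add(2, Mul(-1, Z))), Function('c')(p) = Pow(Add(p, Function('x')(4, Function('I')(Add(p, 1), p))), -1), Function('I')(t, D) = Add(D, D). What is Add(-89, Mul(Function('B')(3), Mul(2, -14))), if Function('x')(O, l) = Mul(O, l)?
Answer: Rational(-773, 9) ≈ -85.889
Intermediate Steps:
Function('I')(t, D) = Mul(2, D)
Function('c')(p) = Mul(Rational(1, 9), Pow(p, -1)) (Function('c')(p) = Pow(Add(p, Mul(4, Mul(2, p))), -1) = Pow(Add(p, Mul(8, p)), -1) = Pow(Mul(9, p), -1) = Mul(Rational(1, 9), Pow(p, -1)))
Function('B')(Z) = Mul(Rational(1, 9), Pow(Add(2, Mul(-1, Z)), -1))
Add(-89, Mul(Function('B')(3), Mul(2, -14))) = Add(-89, Mul(Mul(Rational(1, 9), Pow(Add(2, Mul(-1, 3)), -1)), Mul(2, -14))) = Add(-89, Mul(Mul(Rational(1, 9), Pow(Add(2, -3), -1)), -28)) = Add(-89, Mul(Mul(Rational(1, 9), Pow(-1, -1)), -28)) = Add(-89, Mul(Mul(Rational(1, 9), -1), -28)) = Add(-89, Mul(Rational(-1, 9), -28)) = Add(-89, Rational(28, 9)) = Rational(-773, 9)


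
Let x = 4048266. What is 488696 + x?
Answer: 4536962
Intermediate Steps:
488696 + x = 488696 + 4048266 = 4536962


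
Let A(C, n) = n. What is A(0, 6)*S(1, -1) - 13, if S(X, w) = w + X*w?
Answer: -25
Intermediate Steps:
A(0, 6)*S(1, -1) - 13 = 6*(-(1 + 1)) - 13 = 6*(-1*2) - 13 = 6*(-2) - 13 = -12 - 13 = -25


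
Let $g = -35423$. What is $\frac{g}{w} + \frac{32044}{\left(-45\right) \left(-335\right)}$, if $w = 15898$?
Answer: $- \frac{24566213}{239662350} \approx -0.1025$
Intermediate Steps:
$\frac{g}{w} + \frac{32044}{\left(-45\right) \left(-335\right)} = - \frac{35423}{15898} + \frac{32044}{\left(-45\right) \left(-335\right)} = \left(-35423\right) \frac{1}{15898} + \frac{32044}{15075} = - \frac{35423}{15898} + 32044 \cdot \frac{1}{15075} = - \frac{35423}{15898} + \frac{32044}{15075} = - \frac{24566213}{239662350}$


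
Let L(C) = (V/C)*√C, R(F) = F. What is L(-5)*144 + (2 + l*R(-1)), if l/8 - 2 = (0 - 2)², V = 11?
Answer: -46 - 1584*I*√5/5 ≈ -46.0 - 708.39*I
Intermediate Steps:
L(C) = 11/√C (L(C) = (11/C)*√C = 11/√C)
l = 48 (l = 16 + 8*(0 - 2)² = 16 + 8*(-2)² = 16 + 8*4 = 16 + 32 = 48)
L(-5)*144 + (2 + l*R(-1)) = (11/√(-5))*144 + (2 + 48*(-1)) = (11*(-I*√5/5))*144 + (2 - 48) = -11*I*√5/5*144 - 46 = -1584*I*√5/5 - 46 = -46 - 1584*I*√5/5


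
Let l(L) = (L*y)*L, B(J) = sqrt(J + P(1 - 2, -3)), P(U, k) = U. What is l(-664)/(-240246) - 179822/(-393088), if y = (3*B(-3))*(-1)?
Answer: 89911/196544 + 440896*I/40041 ≈ 0.45746 + 11.011*I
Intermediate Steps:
B(J) = sqrt(-1 + J) (B(J) = sqrt(J + (1 - 2)) = sqrt(J - 1) = sqrt(-1 + J))
y = -6*I (y = (3*sqrt(-1 - 3))*(-1) = (3*sqrt(-4))*(-1) = (3*(2*I))*(-1) = (6*I)*(-1) = -6*I ≈ -6.0*I)
l(L) = -6*I*L**2 (l(L) = (L*(-6*I))*L = (-6*I*L)*L = -6*I*L**2)
l(-664)/(-240246) - 179822/(-393088) = -6*I*(-664)**2/(-240246) - 179822/(-393088) = -6*I*440896*(-1/240246) - 179822*(-1/393088) = -2645376*I*(-1/240246) + 89911/196544 = 440896*I/40041 + 89911/196544 = 89911/196544 + 440896*I/40041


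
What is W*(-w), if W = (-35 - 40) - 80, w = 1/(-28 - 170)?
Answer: -155/198 ≈ -0.78283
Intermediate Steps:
w = -1/198 (w = 1/(-198) = -1/198 ≈ -0.0050505)
W = -155 (W = -75 - 80 = -155)
W*(-w) = -(-155)*(-1)/198 = -155*1/198 = -155/198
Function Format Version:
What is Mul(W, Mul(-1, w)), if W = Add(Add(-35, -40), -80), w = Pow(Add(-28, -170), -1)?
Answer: Rational(-155, 198) ≈ -0.78283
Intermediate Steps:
w = Rational(-1, 198) (w = Pow(-198, -1) = Rational(-1, 198) ≈ -0.0050505)
W = -155 (W = Add(-75, -80) = -155)
Mul(W, Mul(-1, w)) = Mul(-155, Mul(-1, Rational(-1, 198))) = Mul(-155, Rational(1, 198)) = Rational(-155, 198)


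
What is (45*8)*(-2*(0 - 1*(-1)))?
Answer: -720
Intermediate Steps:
(45*8)*(-2*(0 - 1*(-1))) = 360*(-2*(0 + 1)) = 360*(-2*1) = 360*(-2) = -720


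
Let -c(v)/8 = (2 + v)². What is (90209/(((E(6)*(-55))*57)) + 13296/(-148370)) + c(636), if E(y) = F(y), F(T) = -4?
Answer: -605862440827211/186055980 ≈ -3.2563e+6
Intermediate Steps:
E(y) = -4
c(v) = -8*(2 + v)²
(90209/(((E(6)*(-55))*57)) + 13296/(-148370)) + c(636) = (90209/((-4*(-55)*57)) + 13296/(-148370)) - 8*(2 + 636)² = (90209/((220*57)) + 13296*(-1/148370)) - 8*638² = (90209/12540 - 6648/74185) - 8*407044 = (90209*(1/12540) - 6648/74185) - 3256352 = (90209/12540 - 6648/74185) - 3256352 = 1321757749/186055980 - 3256352 = -605862440827211/186055980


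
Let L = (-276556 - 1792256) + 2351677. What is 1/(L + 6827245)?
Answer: 1/7110110 ≈ 1.4064e-7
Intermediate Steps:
L = 282865 (L = -2068812 + 2351677 = 282865)
1/(L + 6827245) = 1/(282865 + 6827245) = 1/7110110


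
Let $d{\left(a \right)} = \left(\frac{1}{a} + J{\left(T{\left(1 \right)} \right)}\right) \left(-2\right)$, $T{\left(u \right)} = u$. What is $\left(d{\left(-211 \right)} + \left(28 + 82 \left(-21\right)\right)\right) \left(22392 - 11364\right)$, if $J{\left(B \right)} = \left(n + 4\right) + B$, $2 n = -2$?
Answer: $- \frac{3960375360}{211} \approx -1.877 \cdot 10^{7}$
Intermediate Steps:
$n = -1$ ($n = \frac{1}{2} \left(-2\right) = -1$)
$J{\left(B \right)} = 3 + B$ ($J{\left(B \right)} = \left(-1 + 4\right) + B = 3 + B$)
$d{\left(a \right)} = -8 - \frac{2}{a}$ ($d{\left(a \right)} = \left(\frac{1}{a} + \left(3 + 1\right)\right) \left(-2\right) = \left(\frac{1}{a} + 4\right) \left(-2\right) = \left(4 + \frac{1}{a}\right) \left(-2\right) = -8 - \frac{2}{a}$)
$\left(d{\left(-211 \right)} + \left(28 + 82 \left(-21\right)\right)\right) \left(22392 - 11364\right) = \left(\left(-8 - \frac{2}{-211}\right) + \left(28 + 82 \left(-21\right)\right)\right) \left(22392 - 11364\right) = \left(\left(-8 - - \frac{2}{211}\right) + \left(28 - 1722\right)\right) 11028 = \left(\left(-8 + \frac{2}{211}\right) - 1694\right) 11028 = \left(- \frac{1686}{211} - 1694\right) 11028 = \left(- \frac{359120}{211}\right) 11028 = - \frac{3960375360}{211}$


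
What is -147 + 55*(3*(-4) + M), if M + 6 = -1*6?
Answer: -1467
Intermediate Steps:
M = -12 (M = -6 - 1*6 = -6 - 6 = -12)
-147 + 55*(3*(-4) + M) = -147 + 55*(3*(-4) - 12) = -147 + 55*(-12 - 12) = -147 + 55*(-24) = -147 - 1320 = -1467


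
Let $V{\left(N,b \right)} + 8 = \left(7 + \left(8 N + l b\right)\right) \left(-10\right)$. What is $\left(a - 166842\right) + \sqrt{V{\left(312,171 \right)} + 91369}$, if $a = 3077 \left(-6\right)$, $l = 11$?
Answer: $-185304 + \sqrt{47521} \approx -1.8509 \cdot 10^{5}$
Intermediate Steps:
$a = -18462$
$V{\left(N,b \right)} = -78 - 110 b - 80 N$ ($V{\left(N,b \right)} = -8 + \left(7 + \left(8 N + 11 b\right)\right) \left(-10\right) = -8 + \left(7 + 8 N + 11 b\right) \left(-10\right) = -8 - \left(70 + 80 N + 110 b\right) = -78 - 110 b - 80 N$)
$\left(a - 166842\right) + \sqrt{V{\left(312,171 \right)} + 91369} = \left(-18462 - 166842\right) + \sqrt{\left(-78 - 18810 - 24960\right) + 91369} = -185304 + \sqrt{\left(-78 - 18810 - 24960\right) + 91369} = -185304 + \sqrt{-43848 + 91369} = -185304 + \sqrt{47521}$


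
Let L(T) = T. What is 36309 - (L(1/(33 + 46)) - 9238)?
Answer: 3598212/79 ≈ 45547.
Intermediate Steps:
36309 - (L(1/(33 + 46)) - 9238) = 36309 - (1/(33 + 46) - 9238) = 36309 - (1/79 - 9238) = 36309 - 1*(-729801/79) = 36309 + 729801/79 = 3598212/79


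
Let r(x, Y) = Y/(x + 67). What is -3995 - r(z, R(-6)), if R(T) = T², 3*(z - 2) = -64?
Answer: -571393/143 ≈ -3995.8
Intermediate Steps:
z = -58/3 (z = 2 + (⅓)*(-64) = 2 - 64/3 = -58/3 ≈ -19.333)
r(x, Y) = Y/(67 + x)
-3995 - r(z, R(-6)) = -3995 - (-6)²/(67 - 58/3) = -3995 - 36/143/3 = -3995 - 36*3/143 = -3995 - 1*108/143 = -3995 - 108/143 = -571393/143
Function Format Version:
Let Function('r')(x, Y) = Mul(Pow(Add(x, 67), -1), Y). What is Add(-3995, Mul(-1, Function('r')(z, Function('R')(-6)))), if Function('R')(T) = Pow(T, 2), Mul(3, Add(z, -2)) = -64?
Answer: Rational(-571393, 143) ≈ -3995.8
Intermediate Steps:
z = Rational(-58, 3) (z = Add(2, Mul(Rational(1, 3), -64)) = Add(2, Rational(-64, 3)) = Rational(-58, 3) ≈ -19.333)
Function('r')(x, Y) = Mul(Y, Pow(Add(67, x), -1)) (Function('r')(x, Y) = Mul(Pow(Add(67, x), -1), Y) = Mul(Y, Pow(Add(67, x), -1)))
Add(-3995, Mul(-1, Function('r')(z, Function('R')(-6)))) = Add(-3995, Mul(-1, Mul(Pow(-6, 2), Pow(Add(67, Rational(-58, 3)), -1)))) = Add(-3995, Mul(-1, Mul(36, Pow(Rational(143, 3), -1)))) = Add(-3995, Mul(-1, Mul(36, Rational(3, 143)))) = Add(-3995, Mul(-1, Rational(108, 143))) = Add(-3995, Rational(-108, 143)) = Rational(-571393, 143)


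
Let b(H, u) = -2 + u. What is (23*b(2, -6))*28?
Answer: -5152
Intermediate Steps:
(23*b(2, -6))*28 = (23*(-2 - 6))*28 = (23*(-8))*28 = -184*28 = -5152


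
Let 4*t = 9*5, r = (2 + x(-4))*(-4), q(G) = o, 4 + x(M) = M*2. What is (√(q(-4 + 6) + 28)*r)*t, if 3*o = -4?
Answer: 600*√15 ≈ 2323.8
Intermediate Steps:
o = -4/3 (o = (⅓)*(-4) = -4/3 ≈ -1.3333)
x(M) = -4 + 2*M (x(M) = -4 + M*2 = -4 + 2*M)
q(G) = -4/3
r = 40 (r = (2 + (-4 + 2*(-4)))*(-4) = (2 + (-4 - 8))*(-4) = (2 - 12)*(-4) = -10*(-4) = 40)
t = 45/4 (t = (9*5)/4 = (¼)*45 = 45/4 ≈ 11.250)
(√(q(-4 + 6) + 28)*r)*t = (√(-4/3 + 28)*40)*(45/4) = (√(80/3)*40)*(45/4) = ((4*√15/3)*40)*(45/4) = (160*√15/3)*(45/4) = 600*√15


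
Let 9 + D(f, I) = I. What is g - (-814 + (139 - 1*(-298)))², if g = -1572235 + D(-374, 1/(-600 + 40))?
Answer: -960048881/560 ≈ -1.7144e+6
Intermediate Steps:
D(f, I) = -9 + I
g = -880456641/560 (g = -1572235 + (-9 + 1/(-600 + 40)) = -1572235 + (-9 + 1/(-560)) = -1572235 + (-9 - 1/560) = -1572235 - 5041/560 = -880456641/560 ≈ -1.5722e+6)
g - (-814 + (139 - 1*(-298)))² = -880456641/560 - (-814 + (139 - 1*(-298)))² = -880456641/560 - (-814 + (139 + 298))² = -880456641/560 - (-814 + 437)² = -880456641/560 - 1*(-377)² = -880456641/560 - 1*142129 = -880456641/560 - 142129 = -960048881/560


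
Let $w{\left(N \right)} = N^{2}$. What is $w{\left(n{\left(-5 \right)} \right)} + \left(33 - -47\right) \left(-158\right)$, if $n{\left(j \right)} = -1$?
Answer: $-12639$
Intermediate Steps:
$w{\left(n{\left(-5 \right)} \right)} + \left(33 - -47\right) \left(-158\right) = \left(-1\right)^{2} + \left(33 - -47\right) \left(-158\right) = 1 + \left(33 + 47\right) \left(-158\right) = 1 + 80 \left(-158\right) = 1 - 12640 = -12639$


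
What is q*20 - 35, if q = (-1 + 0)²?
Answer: -15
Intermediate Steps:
q = 1 (q = (-1)² = 1)
q*20 - 35 = 1*20 - 35 = 20 - 35 = -15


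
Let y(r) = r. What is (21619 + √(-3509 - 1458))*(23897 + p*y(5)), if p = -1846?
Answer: 317085873 + 14667*I*√4967 ≈ 3.1709e+8 + 1.0337e+6*I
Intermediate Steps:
(21619 + √(-3509 - 1458))*(23897 + p*y(5)) = (21619 + √(-3509 - 1458))*(23897 - 1846*5) = (21619 + √(-4967))*(23897 - 9230) = (21619 + I*√4967)*14667 = 317085873 + 14667*I*√4967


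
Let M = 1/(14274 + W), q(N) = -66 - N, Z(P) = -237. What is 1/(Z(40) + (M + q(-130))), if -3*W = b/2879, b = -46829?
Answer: -123331367/21336317854 ≈ -0.0057803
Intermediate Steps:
W = 46829/8637 (W = -(-46829)/(3*2879) = -1/3*(-46829/2879) = 46829/8637 ≈ 5.4219)
M = 8637/123331367 (M = 1/(14274 + 46829/8637) = 1/(123331367/8637) = 8637/123331367 ≈ 7.0031e-5)
1/(Z(40) + (M + q(-130))) = 1/(-237 + (8637/123331367 + (-66 - 1*(-130)))) = 1/(-237 + (8637/123331367 + (-66 + 130))) = 1/(-237 + (8637/123331367 + 64)) = 1/(-237 + 7893216125/123331367) = 1/(-21336317854/123331367) = -123331367/21336317854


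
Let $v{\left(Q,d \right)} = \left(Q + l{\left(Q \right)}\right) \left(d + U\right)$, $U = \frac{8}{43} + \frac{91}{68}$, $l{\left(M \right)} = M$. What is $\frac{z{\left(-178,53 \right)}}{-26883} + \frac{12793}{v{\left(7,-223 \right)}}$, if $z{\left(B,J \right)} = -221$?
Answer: $- \frac{55755639857}{13540563855} \approx -4.1177$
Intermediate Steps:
$U = \frac{4457}{2924}$ ($U = 8 \cdot \frac{1}{43} + 91 \cdot \frac{1}{68} = \frac{8}{43} + \frac{91}{68} = \frac{4457}{2924} \approx 1.5243$)
$v{\left(Q,d \right)} = 2 Q \left(\frac{4457}{2924} + d\right)$ ($v{\left(Q,d \right)} = \left(Q + Q\right) \left(d + \frac{4457}{2924}\right) = 2 Q \left(\frac{4457}{2924} + d\right)$)
$\frac{z{\left(-178,53 \right)}}{-26883} + \frac{12793}{v{\left(7,-223 \right)}} = - \frac{221}{-26883} + \frac{12793}{\frac{1}{1462} \cdot 7 \left(4457 + 2924 \left(-223\right)\right)} = \left(-221\right) \left(- \frac{1}{26883}\right) + \frac{12793}{\frac{1}{1462} \cdot 7 \left(4457 - 652052\right)} = \frac{221}{26883} + \frac{12793}{\frac{1}{1462} \cdot 7 \left(-647595\right)} = \frac{221}{26883} + \frac{12793}{- \frac{4533165}{1462}} = \frac{221}{26883} + 12793 \left(- \frac{1462}{4533165}\right) = \frac{221}{26883} - \frac{18703366}{4533165} = - \frac{55755639857}{13540563855}$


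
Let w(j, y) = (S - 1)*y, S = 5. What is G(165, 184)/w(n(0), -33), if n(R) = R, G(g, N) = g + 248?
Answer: -413/132 ≈ -3.1288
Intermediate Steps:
G(g, N) = 248 + g
w(j, y) = 4*y (w(j, y) = (5 - 1)*y = 4*y)
G(165, 184)/w(n(0), -33) = (248 + 165)/((4*(-33))) = 413/(-132) = 413*(-1/132) = -413/132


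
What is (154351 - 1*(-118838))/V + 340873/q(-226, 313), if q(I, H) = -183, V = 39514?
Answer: -13419262135/7231062 ≈ -1855.8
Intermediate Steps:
(154351 - 1*(-118838))/V + 340873/q(-226, 313) = (154351 - 1*(-118838))/39514 + 340873/(-183) = (154351 + 118838)*(1/39514) + 340873*(-1/183) = 273189*(1/39514) - 340873/183 = 273189/39514 - 340873/183 = -13419262135/7231062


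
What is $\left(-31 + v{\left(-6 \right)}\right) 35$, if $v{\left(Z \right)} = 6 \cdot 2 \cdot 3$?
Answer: $175$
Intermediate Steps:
$v{\left(Z \right)} = 36$ ($v{\left(Z \right)} = 12 \cdot 3 = 36$)
$\left(-31 + v{\left(-6 \right)}\right) 35 = \left(-31 + 36\right) 35 = 5 \cdot 35 = 175$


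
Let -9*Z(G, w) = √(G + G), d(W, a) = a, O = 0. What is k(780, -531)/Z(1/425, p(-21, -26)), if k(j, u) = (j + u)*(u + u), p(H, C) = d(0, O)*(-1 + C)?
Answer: 5949855*√34 ≈ 3.4693e+7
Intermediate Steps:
p(H, C) = 0 (p(H, C) = 0*(-1 + C) = 0)
k(j, u) = 2*u*(j + u) (k(j, u) = (j + u)*(2*u) = 2*u*(j + u))
Z(G, w) = -√2*√G/9 (Z(G, w) = -√(G + G)/9 = -√2*√G/9)
k(780, -531)/Z(1/425, p(-21, -26)) = (2*(-531)*(780 - 531))/((-√2*√(1/425)/9)) = (2*(-531)*249)/((-√2*√(1/425)/9)) = -264438*(-45*√34/2) = -(-5949855)*√34 = 5949855*√34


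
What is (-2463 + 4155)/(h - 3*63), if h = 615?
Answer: 282/71 ≈ 3.9718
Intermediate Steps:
(-2463 + 4155)/(h - 3*63) = (-2463 + 4155)/(615 - 3*63) = 1692/(615 - 189) = 1692/426 = 1692*(1/426) = 282/71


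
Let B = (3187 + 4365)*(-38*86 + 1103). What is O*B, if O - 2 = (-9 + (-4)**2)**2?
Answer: -833854080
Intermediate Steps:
B = -16350080 (B = 7552*(-3268 + 1103) = 7552*(-2165) = -16350080)
O = 51 (O = 2 + (-9 + (-4)**2)**2 = 2 + (-9 + 16)**2 = 2 + 7**2 = 2 + 49 = 51)
O*B = 51*(-16350080) = -833854080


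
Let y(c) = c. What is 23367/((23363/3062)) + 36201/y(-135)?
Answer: 2937817609/1051335 ≈ 2794.4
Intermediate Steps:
23367/((23363/3062)) + 36201/y(-135) = 23367/((23363/3062)) + 36201/(-135) = 23367/((23363*(1/3062))) + 36201*(-1/135) = 23367/(23363/3062) - 12067/45 = 23367*(3062/23363) - 12067/45 = 71549754/23363 - 12067/45 = 2937817609/1051335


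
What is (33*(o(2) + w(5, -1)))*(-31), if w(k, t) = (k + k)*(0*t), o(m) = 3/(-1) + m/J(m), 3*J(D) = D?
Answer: 0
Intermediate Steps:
J(D) = D/3
o(m) = 0 (o(m) = 3/(-1) + m/((m/3)) = 3*(-1) + m*(3/m) = -3 + 3 = 0)
w(k, t) = 0 (w(k, t) = (2*k)*0 = 0)
(33*(o(2) + w(5, -1)))*(-31) = (33*(0 + 0))*(-31) = (33*0)*(-31) = 0*(-31) = 0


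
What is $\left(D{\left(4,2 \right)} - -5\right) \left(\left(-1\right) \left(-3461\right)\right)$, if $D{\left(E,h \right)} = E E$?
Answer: $72681$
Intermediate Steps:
$D{\left(E,h \right)} = E^{2}$
$\left(D{\left(4,2 \right)} - -5\right) \left(\left(-1\right) \left(-3461\right)\right) = \left(4^{2} - -5\right) \left(\left(-1\right) \left(-3461\right)\right) = \left(16 + 5\right) 3461 = 21 \cdot 3461 = 72681$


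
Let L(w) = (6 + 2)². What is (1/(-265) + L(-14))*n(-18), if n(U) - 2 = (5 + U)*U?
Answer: 4002324/265 ≈ 15103.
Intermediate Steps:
L(w) = 64 (L(w) = 8² = 64)
n(U) = 2 + U*(5 + U) (n(U) = 2 + (5 + U)*U = 2 + U*(5 + U))
(1/(-265) + L(-14))*n(-18) = (1/(-265) + 64)*(2 + (-18)² + 5*(-18)) = (-1/265 + 64)*(2 + 324 - 90) = (16959/265)*236 = 4002324/265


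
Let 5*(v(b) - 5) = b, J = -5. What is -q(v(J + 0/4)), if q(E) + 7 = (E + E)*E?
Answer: -25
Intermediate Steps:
v(b) = 5 + b/5
q(E) = -7 + 2*E**2 (q(E) = -7 + (E + E)*E = -7 + (2*E)*E = -7 + 2*E**2)
-q(v(J + 0/4)) = -(-7 + 2*(5 + (-5 + 0/4)/5)**2) = -(-7 + 2*(5 + (-5 + 0*(1/4))/5)**2) = -(-7 + 2*(5 + (-5 + 0)/5)**2) = -(-7 + 2*(5 + (1/5)*(-5))**2) = -(-7 + 2*(5 - 1)**2) = -(-7 + 2*4**2) = -(-7 + 2*16) = -(-7 + 32) = -1*25 = -25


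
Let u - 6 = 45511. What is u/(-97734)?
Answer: -45517/97734 ≈ -0.46572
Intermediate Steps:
u = 45517 (u = 6 + 45511 = 45517)
u/(-97734) = 45517/(-97734) = 45517*(-1/97734) = -45517/97734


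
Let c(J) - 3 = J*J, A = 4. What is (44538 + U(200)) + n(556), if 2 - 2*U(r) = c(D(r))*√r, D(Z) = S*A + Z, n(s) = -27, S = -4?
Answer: 44512 - 169295*√2 ≈ -1.9491e+5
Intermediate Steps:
D(Z) = -16 + Z (D(Z) = -4*4 + Z = -16 + Z)
c(J) = 3 + J² (c(J) = 3 + J*J = 3 + J²)
U(r) = 1 - √r*(3 + (-16 + r)²)/2 (U(r) = 1 - (3 + (-16 + r)²)*√r/2 = 1 - √r*(3 + (-16 + r)²)/2)
(44538 + U(200)) + n(556) = (44538 + (1 - √200*(3 + (-16 + 200)²)/2)) - 27 = (44538 + (1 - 10*√2*(3 + 184²)/2)) - 27 = (44538 + (1 - 10*√2*(3 + 33856)/2)) - 27 = (44538 + (1 - ½*10*√2*33859)) - 27 = (44538 + (1 - 169295*√2)) - 27 = (44539 - 169295*√2) - 27 = 44512 - 169295*√2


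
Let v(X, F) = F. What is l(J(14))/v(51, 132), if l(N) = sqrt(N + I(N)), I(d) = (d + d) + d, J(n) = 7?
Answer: sqrt(7)/66 ≈ 0.040087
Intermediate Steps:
I(d) = 3*d (I(d) = 2*d + d = 3*d)
l(N) = 2*sqrt(N) (l(N) = sqrt(N + 3*N) = sqrt(4*N) = 2*sqrt(N))
l(J(14))/v(51, 132) = (2*sqrt(7))/132 = (2*sqrt(7))*(1/132) = sqrt(7)/66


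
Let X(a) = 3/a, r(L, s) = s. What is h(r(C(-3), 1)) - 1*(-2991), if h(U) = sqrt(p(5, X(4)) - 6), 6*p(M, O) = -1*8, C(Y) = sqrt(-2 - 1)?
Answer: 2991 + I*sqrt(66)/3 ≈ 2991.0 + 2.708*I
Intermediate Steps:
C(Y) = I*sqrt(3) (C(Y) = sqrt(-3) = I*sqrt(3))
p(M, O) = -4/3 (p(M, O) = (-1*8)/6 = (1/6)*(-8) = -4/3)
h(U) = I*sqrt(66)/3 (h(U) = sqrt(-4/3 - 6) = sqrt(-22/3) = I*sqrt(66)/3)
h(r(C(-3), 1)) - 1*(-2991) = I*sqrt(66)/3 - 1*(-2991) = I*sqrt(66)/3 + 2991 = 2991 + I*sqrt(66)/3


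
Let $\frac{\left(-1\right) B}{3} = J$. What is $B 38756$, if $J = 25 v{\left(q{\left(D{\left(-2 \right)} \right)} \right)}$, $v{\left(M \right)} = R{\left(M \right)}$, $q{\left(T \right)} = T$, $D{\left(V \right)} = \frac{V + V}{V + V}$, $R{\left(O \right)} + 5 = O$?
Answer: $11626800$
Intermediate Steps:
$R{\left(O \right)} = -5 + O$
$D{\left(V \right)} = 1$ ($D{\left(V \right)} = \frac{2 V}{2 V} = 2 V \frac{1}{2 V} = 1$)
$v{\left(M \right)} = -5 + M$
$J = -100$ ($J = 25 \left(-5 + 1\right) = 25 \left(-4\right) = -100$)
$B = 300$ ($B = \left(-3\right) \left(-100\right) = 300$)
$B 38756 = 300 \cdot 38756 = 11626800$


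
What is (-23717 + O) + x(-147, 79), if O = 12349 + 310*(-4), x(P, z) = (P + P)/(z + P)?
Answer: -428525/34 ≈ -12604.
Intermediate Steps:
x(P, z) = 2*P/(P + z) (x(P, z) = (2*P)/(P + z) = 2*P/(P + z))
O = 11109 (O = 12349 - 1240 = 11109)
(-23717 + O) + x(-147, 79) = (-23717 + 11109) + 2*(-147)/(-147 + 79) = -12608 + 2*(-147)/(-68) = -12608 + 2*(-147)*(-1/68) = -12608 + 147/34 = -428525/34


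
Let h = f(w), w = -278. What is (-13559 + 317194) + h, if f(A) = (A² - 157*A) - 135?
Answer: 424430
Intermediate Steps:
f(A) = -135 + A² - 157*A
h = 120795 (h = -135 + (-278)² - 157*(-278) = -135 + 77284 + 43646 = 120795)
(-13559 + 317194) + h = (-13559 + 317194) + 120795 = 303635 + 120795 = 424430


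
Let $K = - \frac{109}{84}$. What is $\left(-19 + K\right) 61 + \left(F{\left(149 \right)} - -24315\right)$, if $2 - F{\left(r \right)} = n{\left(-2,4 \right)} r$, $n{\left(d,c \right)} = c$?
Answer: $\frac{1888559}{84} \approx 22483.0$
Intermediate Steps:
$K = - \frac{109}{84}$ ($K = \left(-109\right) \frac{1}{84} = - \frac{109}{84} \approx -1.2976$)
$F{\left(r \right)} = 2 - 4 r$
$\left(-19 + K\right) 61 + \left(F{\left(149 \right)} - -24315\right) = \left(-19 - \frac{109}{84}\right) 61 + \left(\left(2 - 596\right) - -24315\right) = \left(- \frac{1705}{84}\right) 61 + \left(\left(2 - 596\right) + 24315\right) = - \frac{104005}{84} + \left(-594 + 24315\right) = - \frac{104005}{84} + 23721 = \frac{1888559}{84}$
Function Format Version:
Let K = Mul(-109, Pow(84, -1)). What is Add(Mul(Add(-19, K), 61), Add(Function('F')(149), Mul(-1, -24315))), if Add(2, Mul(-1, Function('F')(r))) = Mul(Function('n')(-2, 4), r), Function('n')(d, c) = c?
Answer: Rational(1888559, 84) ≈ 22483.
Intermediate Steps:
K = Rational(-109, 84) (K = Mul(-109, Rational(1, 84)) = Rational(-109, 84) ≈ -1.2976)
Function('F')(r) = Add(2, Mul(-4, r)) (Function('F')(r) = Add(2, Mul(-1, Mul(4, r))) = Add(2, Mul(-4, r)))
Add(Mul(Add(-19, K), 61), Add(Function('F')(149), Mul(-1, -24315))) = Add(Mul(Add(-19, Rational(-109, 84)), 61), Add(Add(2, Mul(-4, 149)), Mul(-1, -24315))) = Add(Mul(Rational(-1705, 84), 61), Add(Add(2, -596), 24315)) = Add(Rational(-104005, 84), Add(-594, 24315)) = Add(Rational(-104005, 84), 23721) = Rational(1888559, 84)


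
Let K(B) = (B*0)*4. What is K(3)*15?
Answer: 0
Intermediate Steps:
K(B) = 0 (K(B) = 0*4 = 0)
K(3)*15 = 0*15 = 0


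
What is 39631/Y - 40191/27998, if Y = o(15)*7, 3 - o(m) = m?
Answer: -556482391/1175916 ≈ -473.23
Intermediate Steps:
o(m) = 3 - m
Y = -84 (Y = (3 - 1*15)*7 = (3 - 15)*7 = -12*7 = -84)
39631/Y - 40191/27998 = 39631/(-84) - 40191/27998 = 39631*(-1/84) - 40191*1/27998 = -39631/84 - 40191/27998 = -556482391/1175916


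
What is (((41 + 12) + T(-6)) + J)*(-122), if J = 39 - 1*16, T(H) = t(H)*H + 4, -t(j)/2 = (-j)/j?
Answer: -8296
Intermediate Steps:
t(j) = 2 (t(j) = -2*(-j)/j = -2*(-1) = 2)
T(H) = 4 + 2*H (T(H) = 2*H + 4 = 4 + 2*H)
J = 23 (J = 39 - 16 = 23)
(((41 + 12) + T(-6)) + J)*(-122) = (((41 + 12) + (4 + 2*(-6))) + 23)*(-122) = ((53 + (4 - 12)) + 23)*(-122) = ((53 - 8) + 23)*(-122) = (45 + 23)*(-122) = 68*(-122) = -8296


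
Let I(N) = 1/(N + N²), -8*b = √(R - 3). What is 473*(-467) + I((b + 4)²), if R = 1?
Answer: (-60838902651*I - 7450211648*√2)/(33728*√2 + 275425*I) ≈ -2.2089e+5 + 0.00061035*I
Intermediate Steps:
b = -I*√2/8 (b = -√(1 - 3)/8 = -I*√2/8 ≈ -0.17678*I)
473*(-467) + I((b + 4)²) = 473*(-467) + 1/(((-I*√2/8 + 4)²)*(1 + (-I*√2/8 + 4)²)) = -220891 + 1/(((4 - I*√2/8)²)*(1 + (4 - I*√2/8)²)) = -220891 + 1/((4 - I*√2/8)²*(1 + (4 - I*√2/8)²)) = -220891 + 1/((1 + (4 - I*√2/8)²)*(4 - I*√2/8)²)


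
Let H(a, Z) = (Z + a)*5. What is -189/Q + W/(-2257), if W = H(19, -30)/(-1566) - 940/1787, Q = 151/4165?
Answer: -4971926056505885/953728622694 ≈ -5213.1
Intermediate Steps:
H(a, Z) = 5*Z + 5*a
Q = 151/4165 (Q = 151*(1/4165) = 151/4165 ≈ 0.036255)
W = -1373755/2798442 (W = (5*(-30) + 5*19)/(-1566) - 940/1787 = (-150 + 95)*(-1/1566) - 940*1/1787 = -55*(-1/1566) - 940/1787 = 55/1566 - 940/1787 = -1373755/2798442 ≈ -0.49090)
-189/Q + W/(-2257) = -189/151/4165 - 1373755/2798442/(-2257) = -189*4165/151 - 1373755/2798442*(-1/2257) = -787185/151 + 1373755/6316083594 = -4971926056505885/953728622694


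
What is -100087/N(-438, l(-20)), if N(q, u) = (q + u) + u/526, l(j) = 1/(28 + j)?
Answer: 421166096/1842577 ≈ 228.57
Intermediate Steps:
N(q, u) = q + 527*u/526 (N(q, u) = (q + u) + u*(1/526) = (q + u) + u/526 = q + 527*u/526)
-100087/N(-438, l(-20)) = -100087/(-438 + 527/(526*(28 - 20))) = -100087/(-438 + (527/526)/8) = -100087/(-438 + (527/526)*(⅛)) = -100087/(-438 + 527/4208) = -100087/(-1842577/4208) = -100087*(-4208/1842577) = 421166096/1842577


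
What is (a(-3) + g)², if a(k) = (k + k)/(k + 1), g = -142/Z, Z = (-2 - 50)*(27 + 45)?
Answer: 32341969/3504384 ≈ 9.2290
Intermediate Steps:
Z = -3744 (Z = -52*72 = -3744)
g = 71/1872 (g = -142/(-3744) = -142*(-1/3744) = 71/1872 ≈ 0.037927)
a(k) = 2*k/(1 + k) (a(k) = (2*k)/(1 + k) = 2*k/(1 + k))
(a(-3) + g)² = (2*(-3)/(1 - 3) + 71/1872)² = (2*(-3)/(-2) + 71/1872)² = (2*(-3)*(-½) + 71/1872)² = (3 + 71/1872)² = (5687/1872)² = 32341969/3504384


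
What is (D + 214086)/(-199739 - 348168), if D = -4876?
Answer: -209210/547907 ≈ -0.38183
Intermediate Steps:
(D + 214086)/(-199739 - 348168) = (-4876 + 214086)/(-199739 - 348168) = 209210/(-547907) = 209210*(-1/547907) = -209210/547907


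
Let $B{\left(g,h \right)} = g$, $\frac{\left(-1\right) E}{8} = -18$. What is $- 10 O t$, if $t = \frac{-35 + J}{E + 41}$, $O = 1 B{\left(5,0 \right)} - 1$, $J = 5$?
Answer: $\frac{240}{37} \approx 6.4865$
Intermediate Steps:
$E = 144$ ($E = \left(-8\right) \left(-18\right) = 144$)
$O = 4$ ($O = 1 \cdot 5 - 1 = 5 - 1 = 4$)
$t = - \frac{6}{37}$ ($t = \frac{-35 + 5}{144 + 41} = - \frac{30}{185} = \left(-30\right) \frac{1}{185} = - \frac{6}{37} \approx -0.16216$)
$- 10 O t = \left(-10\right) 4 \left(- \frac{6}{37}\right) = \left(-40\right) \left(- \frac{6}{37}\right) = \frac{240}{37}$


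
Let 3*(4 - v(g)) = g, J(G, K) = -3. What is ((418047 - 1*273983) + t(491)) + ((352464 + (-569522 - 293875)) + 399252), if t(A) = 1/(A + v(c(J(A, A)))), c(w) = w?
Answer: 16061969/496 ≈ 32383.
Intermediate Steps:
v(g) = 4 - g/3
t(A) = 1/(5 + A) (t(A) = 1/(A + (4 - 1/3*(-3))) = 1/(A + (4 + 1)) = 1/(A + 5) = 1/(5 + A))
((418047 - 1*273983) + t(491)) + ((352464 + (-569522 - 293875)) + 399252) = ((418047 - 1*273983) + 1/(5 + 491)) + ((352464 + (-569522 - 293875)) + 399252) = ((418047 - 273983) + 1/496) + ((352464 - 863397) + 399252) = (144064 + 1/496) + (-510933 + 399252) = 71455745/496 - 111681 = 16061969/496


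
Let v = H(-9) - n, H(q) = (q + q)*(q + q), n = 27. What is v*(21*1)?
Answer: 6237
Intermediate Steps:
H(q) = 4*q² (H(q) = (2*q)*(2*q) = 4*q²)
v = 297 (v = 4*(-9)² - 1*27 = 4*81 - 27 = 324 - 27 = 297)
v*(21*1) = 297*(21*1) = 297*21 = 6237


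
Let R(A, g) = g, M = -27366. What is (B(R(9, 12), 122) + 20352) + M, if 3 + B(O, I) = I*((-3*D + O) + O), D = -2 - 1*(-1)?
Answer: -3723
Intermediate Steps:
D = -1 (D = -2 + 1 = -1)
B(O, I) = -3 + I*(3 + 2*O) (B(O, I) = -3 + I*((-3*(-1) + O) + O) = -3 + I*((3 + O) + O) = -3 + I*(3 + 2*O))
(B(R(9, 12), 122) + 20352) + M = ((-3 + 3*122 + 2*122*12) + 20352) - 27366 = ((-3 + 366 + 2928) + 20352) - 27366 = (3291 + 20352) - 27366 = 23643 - 27366 = -3723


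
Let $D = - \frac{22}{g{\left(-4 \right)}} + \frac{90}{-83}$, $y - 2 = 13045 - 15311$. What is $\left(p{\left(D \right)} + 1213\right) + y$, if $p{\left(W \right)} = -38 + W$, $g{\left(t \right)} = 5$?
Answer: $- \frac{454211}{415} \approx -1094.5$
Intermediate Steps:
$y = -2264$ ($y = 2 + \left(13045 - 15311\right) = 2 - 2266 = -2264$)
$D = - \frac{2276}{415}$ ($D = - \frac{22}{5} + \frac{90}{-83} = \left(-22\right) \frac{1}{5} + 90 \left(- \frac{1}{83}\right) = - \frac{22}{5} - \frac{90}{83} = - \frac{2276}{415} \approx -5.4843$)
$\left(p{\left(D \right)} + 1213\right) + y = \left(\left(-38 - \frac{2276}{415}\right) + 1213\right) - 2264 = \left(- \frac{18046}{415} + 1213\right) - 2264 = \frac{485349}{415} - 2264 = - \frac{454211}{415}$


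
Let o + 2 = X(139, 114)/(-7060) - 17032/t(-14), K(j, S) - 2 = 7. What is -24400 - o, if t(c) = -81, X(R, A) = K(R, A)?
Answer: -14072485471/571860 ≈ -24608.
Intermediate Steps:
K(j, S) = 9 (K(j, S) = 2 + 7 = 9)
X(R, A) = 9
o = 119101471/571860 (o = -2 + (9/(-7060) - 17032/(-81)) = -2 + (9*(-1/7060) - 17032*(-1/81)) = -2 + (-9/7060 + 17032/81) = -2 + 120245191/571860 = 119101471/571860 ≈ 208.27)
-24400 - o = -24400 - 1*119101471/571860 = -24400 - 119101471/571860 = -14072485471/571860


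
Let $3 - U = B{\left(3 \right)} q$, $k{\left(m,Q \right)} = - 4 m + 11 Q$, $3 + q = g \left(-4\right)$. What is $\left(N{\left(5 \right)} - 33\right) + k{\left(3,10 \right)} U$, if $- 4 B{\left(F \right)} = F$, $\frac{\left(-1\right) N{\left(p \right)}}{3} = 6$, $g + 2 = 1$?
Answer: $\frac{633}{2} \approx 316.5$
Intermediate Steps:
$g = -1$ ($g = -2 + 1 = -1$)
$N{\left(p \right)} = -18$ ($N{\left(p \right)} = \left(-3\right) 6 = -18$)
$B{\left(F \right)} = - \frac{F}{4}$
$q = 1$ ($q = -3 - -4 = -3 + 4 = 1$)
$U = \frac{15}{4}$ ($U = 3 - \left(- \frac{1}{4}\right) 3 \cdot 1 = 3 - \left(- \frac{3}{4}\right) 1 = 3 - - \frac{3}{4} = 3 + \frac{3}{4} = \frac{15}{4} \approx 3.75$)
$\left(N{\left(5 \right)} - 33\right) + k{\left(3,10 \right)} U = \left(-18 - 33\right) + \left(\left(-4\right) 3 + 11 \cdot 10\right) \frac{15}{4} = -51 + \left(-12 + 110\right) \frac{15}{4} = -51 + 98 \cdot \frac{15}{4} = -51 + \frac{735}{2} = \frac{633}{2}$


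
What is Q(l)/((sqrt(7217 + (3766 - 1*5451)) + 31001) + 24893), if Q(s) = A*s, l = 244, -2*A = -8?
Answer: 6819068/390516713 - 244*sqrt(1383)/390516713 ≈ 0.017438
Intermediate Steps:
A = 4 (A = -1/2*(-8) = 4)
Q(s) = 4*s
Q(l)/((sqrt(7217 + (3766 - 1*5451)) + 31001) + 24893) = (4*244)/((sqrt(7217 + (3766 - 1*5451)) + 31001) + 24893) = 976/((sqrt(7217 + (3766 - 5451)) + 31001) + 24893) = 976/((sqrt(7217 - 1685) + 31001) + 24893) = 976/((sqrt(5532) + 31001) + 24893) = 976/((2*sqrt(1383) + 31001) + 24893) = 976/((31001 + 2*sqrt(1383)) + 24893) = 976/(55894 + 2*sqrt(1383))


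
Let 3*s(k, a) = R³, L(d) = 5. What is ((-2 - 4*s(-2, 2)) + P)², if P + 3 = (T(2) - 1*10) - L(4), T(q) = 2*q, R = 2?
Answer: 6400/9 ≈ 711.11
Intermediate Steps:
s(k, a) = 8/3 (s(k, a) = (⅓)*2³ = (⅓)*8 = 8/3)
P = -14 (P = -3 + ((2*2 - 1*10) - 1*5) = -3 + ((4 - 10) - 5) = -3 + (-6 - 5) = -3 - 11 = -14)
((-2 - 4*s(-2, 2)) + P)² = ((-2 - 4*8/3) - 14)² = ((-2 - 32/3) - 14)² = (-38/3 - 14)² = (-80/3)² = 6400/9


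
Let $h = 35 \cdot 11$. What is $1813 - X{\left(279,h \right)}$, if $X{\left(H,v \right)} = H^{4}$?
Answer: $-6059219468$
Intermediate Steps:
$h = 385$
$1813 - X{\left(279,h \right)} = 1813 - 279^{4} = 1813 - 6059221281 = -6059219468$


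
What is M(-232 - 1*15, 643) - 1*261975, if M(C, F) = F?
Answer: -261332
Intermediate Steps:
M(-232 - 1*15, 643) - 1*261975 = 643 - 1*261975 = 643 - 261975 = -261332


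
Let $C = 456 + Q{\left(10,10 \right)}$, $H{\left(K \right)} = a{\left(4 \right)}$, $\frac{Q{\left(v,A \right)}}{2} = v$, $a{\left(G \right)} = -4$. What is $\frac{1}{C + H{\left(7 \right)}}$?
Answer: $\frac{1}{472} \approx 0.0021186$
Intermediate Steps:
$Q{\left(v,A \right)} = 2 v$
$H{\left(K \right)} = -4$
$C = 476$ ($C = 456 + 2 \cdot 10 = 456 + 20 = 476$)
$\frac{1}{C + H{\left(7 \right)}} = \frac{1}{476 - 4} = \frac{1}{472}$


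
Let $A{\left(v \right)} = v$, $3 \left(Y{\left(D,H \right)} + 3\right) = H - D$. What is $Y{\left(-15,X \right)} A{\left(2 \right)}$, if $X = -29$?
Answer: $- \frac{46}{3} \approx -15.333$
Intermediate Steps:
$Y{\left(D,H \right)} = -3 - \frac{D}{3} + \frac{H}{3}$ ($Y{\left(D,H \right)} = -3 + \frac{H - D}{3} = -3 - \left(- \frac{H}{3} + \frac{D}{3}\right) = -3 - \frac{D}{3} + \frac{H}{3}$)
$Y{\left(-15,X \right)} A{\left(2 \right)} = \left(-3 - -5 + \frac{1}{3} \left(-29\right)\right) 2 = \left(-3 + 5 - \frac{29}{3}\right) 2 = \left(- \frac{23}{3}\right) 2 = - \frac{46}{3}$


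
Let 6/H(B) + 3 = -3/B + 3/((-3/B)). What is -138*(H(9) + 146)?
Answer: -742992/37 ≈ -20081.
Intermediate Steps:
H(B) = 6/(-3 - B - 3/B) (H(B) = 6/(-3 + (-3/B + 3/((-3/B)))) = 6/(-3 + (-3/B + 3*(-B/3))) = 6/(-3 + (-3/B - B)) = 6/(-3 + (-B - 3/B)) = 6/(-3 - B - 3/B))
-138*(H(9) + 146) = -138*(-6*9/(3 + 9**2 + 3*9) + 146) = -138*(-6*9/(3 + 81 + 27) + 146) = -138*(-6*9/111 + 146) = -138*(-6*9*1/111 + 146) = -138*(-18/37 + 146) = -138*5384/37 = -742992/37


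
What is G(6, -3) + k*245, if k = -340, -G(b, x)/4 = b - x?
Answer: -83336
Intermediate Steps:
G(b, x) = -4*b + 4*x (G(b, x) = -4*(b - x) = -4*b + 4*x)
G(6, -3) + k*245 = (-4*6 + 4*(-3)) - 340*245 = (-24 - 12) - 83300 = -36 - 83300 = -83336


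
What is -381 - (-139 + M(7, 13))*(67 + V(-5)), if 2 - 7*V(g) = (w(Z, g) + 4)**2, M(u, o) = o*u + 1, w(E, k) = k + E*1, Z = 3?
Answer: 19282/7 ≈ 2754.6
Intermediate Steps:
w(E, k) = E + k (w(E, k) = k + E = E + k)
M(u, o) = 1 + o*u
V(g) = 2/7 - (7 + g)**2/7 (V(g) = 2/7 - ((3 + g) + 4)**2/7 = 2/7 - (7 + g)**2/7)
-381 - (-139 + M(7, 13))*(67 + V(-5)) = -381 - (-139 + (1 + 13*7))*(67 + (2/7 - (7 - 5)**2/7)) = -381 - (-139 + (1 + 91))*(67 + (2/7 - 1/7*2**2)) = -381 - (-139 + 92)*(67 + (2/7 - 1/7*4)) = -381 - (-47)*(67 + (2/7 - 4/7)) = -381 - (-47)*(67 - 2/7) = -381 - (-47)*467/7 = -381 - 1*(-21949/7) = -381 + 21949/7 = 19282/7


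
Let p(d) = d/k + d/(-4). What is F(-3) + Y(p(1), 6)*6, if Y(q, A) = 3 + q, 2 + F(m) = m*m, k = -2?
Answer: 41/2 ≈ 20.500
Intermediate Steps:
F(m) = -2 + m² (F(m) = -2 + m*m = -2 + m²)
p(d) = -3*d/4 (p(d) = d/(-2) + d/(-4) = d*(-½) + d*(-¼) = -d/2 - d/4 = -3*d/4)
F(-3) + Y(p(1), 6)*6 = (-2 + (-3)²) + (3 - ¾*1)*6 = (-2 + 9) + (3 - ¾)*6 = 7 + (9/4)*6 = 7 + 27/2 = 41/2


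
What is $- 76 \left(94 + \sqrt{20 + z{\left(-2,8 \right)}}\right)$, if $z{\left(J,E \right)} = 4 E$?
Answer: $-7144 - 152 \sqrt{13} \approx -7692.0$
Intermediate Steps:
$- 76 \left(94 + \sqrt{20 + z{\left(-2,8 \right)}}\right) = - 76 \left(94 + \sqrt{20 + 4 \cdot 8}\right) = - 76 \left(94 + \sqrt{20 + 32}\right) = - 76 \left(94 + \sqrt{52}\right) = - 76 \left(94 + 2 \sqrt{13}\right) = -7144 - 152 \sqrt{13}$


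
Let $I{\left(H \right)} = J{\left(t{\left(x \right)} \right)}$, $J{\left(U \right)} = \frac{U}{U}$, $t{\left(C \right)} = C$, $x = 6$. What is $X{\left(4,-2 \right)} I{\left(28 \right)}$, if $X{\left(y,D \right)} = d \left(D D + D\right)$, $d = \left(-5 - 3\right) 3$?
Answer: $-48$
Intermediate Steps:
$d = -24$ ($d = \left(-8\right) 3 = -24$)
$X{\left(y,D \right)} = - 24 D - 24 D^{2}$ ($X{\left(y,D \right)} = - 24 \left(D D + D\right) = - 24 \left(D^{2} + D\right) = - 24 \left(D + D^{2}\right) = - 24 D - 24 D^{2}$)
$J{\left(U \right)} = 1$
$I{\left(H \right)} = 1$
$X{\left(4,-2 \right)} I{\left(28 \right)} = \left(-24\right) \left(-2\right) \left(1 - 2\right) 1 = \left(-24\right) \left(-2\right) \left(-1\right) 1 = \left(-48\right) 1 = -48$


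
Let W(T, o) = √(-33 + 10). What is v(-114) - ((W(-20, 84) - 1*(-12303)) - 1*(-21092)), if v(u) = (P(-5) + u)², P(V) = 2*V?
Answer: -18019 - I*√23 ≈ -18019.0 - 4.7958*I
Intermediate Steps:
W(T, o) = I*√23 (W(T, o) = √(-23) = I*√23)
v(u) = (-10 + u)² (v(u) = (2*(-5) + u)² = (-10 + u)²)
v(-114) - ((W(-20, 84) - 1*(-12303)) - 1*(-21092)) = (-10 - 114)² - ((I*√23 - 1*(-12303)) - 1*(-21092)) = (-124)² - ((I*√23 + 12303) + 21092) = 15376 - ((12303 + I*√23) + 21092) = 15376 - (33395 + I*√23) = 15376 + (-33395 - I*√23) = -18019 - I*√23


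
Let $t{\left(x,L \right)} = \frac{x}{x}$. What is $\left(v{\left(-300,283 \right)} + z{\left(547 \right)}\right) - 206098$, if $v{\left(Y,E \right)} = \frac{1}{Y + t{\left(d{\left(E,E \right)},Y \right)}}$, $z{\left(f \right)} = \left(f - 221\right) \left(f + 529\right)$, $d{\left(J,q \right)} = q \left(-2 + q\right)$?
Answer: $\frac{43258721}{299} \approx 1.4468 \cdot 10^{5}$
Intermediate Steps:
$z{\left(f \right)} = \left(-221 + f\right) \left(529 + f\right)$
$t{\left(x,L \right)} = 1$
$v{\left(Y,E \right)} = \frac{1}{1 + Y}$ ($v{\left(Y,E \right)} = \frac{1}{Y + 1} = \frac{1}{1 + Y}$)
$\left(v{\left(-300,283 \right)} + z{\left(547 \right)}\right) - 206098 = \left(\frac{1}{1 - 300} + \left(-116909 + 547^{2} + 308 \cdot 547\right)\right) - 206098 = \left(\frac{1}{-299} + \left(-116909 + 299209 + 168476\right)\right) - 206098 = \left(- \frac{1}{299} + 350776\right) - 206098 = \frac{104882023}{299} - 206098 = \frac{43258721}{299}$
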